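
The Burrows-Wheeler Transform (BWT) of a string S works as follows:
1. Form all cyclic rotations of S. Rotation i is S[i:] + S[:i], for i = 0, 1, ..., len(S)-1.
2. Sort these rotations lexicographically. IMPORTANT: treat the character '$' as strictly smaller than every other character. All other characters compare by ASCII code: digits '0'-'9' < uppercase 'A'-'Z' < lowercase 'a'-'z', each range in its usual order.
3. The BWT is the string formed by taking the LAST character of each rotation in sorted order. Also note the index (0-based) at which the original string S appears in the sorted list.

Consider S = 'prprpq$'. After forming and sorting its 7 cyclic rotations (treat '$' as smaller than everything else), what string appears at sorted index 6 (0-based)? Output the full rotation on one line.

Answer: rprpq$p

Derivation:
All 7 rotations (rotation i = S[i:]+S[:i]):
  rot[0] = prprpq$
  rot[1] = rprpq$p
  rot[2] = prpq$pr
  rot[3] = rpq$prp
  rot[4] = pq$prpr
  rot[5] = q$prprp
  rot[6] = $prprpq
Sorted (with $ < everything):
  sorted[0] = $prprpq
  sorted[1] = pq$prpr
  sorted[2] = prpq$pr
  sorted[3] = prprpq$
  sorted[4] = q$prprp
  sorted[5] = rpq$prp
  sorted[6] = rprpq$p
sorted[6] = rprpq$p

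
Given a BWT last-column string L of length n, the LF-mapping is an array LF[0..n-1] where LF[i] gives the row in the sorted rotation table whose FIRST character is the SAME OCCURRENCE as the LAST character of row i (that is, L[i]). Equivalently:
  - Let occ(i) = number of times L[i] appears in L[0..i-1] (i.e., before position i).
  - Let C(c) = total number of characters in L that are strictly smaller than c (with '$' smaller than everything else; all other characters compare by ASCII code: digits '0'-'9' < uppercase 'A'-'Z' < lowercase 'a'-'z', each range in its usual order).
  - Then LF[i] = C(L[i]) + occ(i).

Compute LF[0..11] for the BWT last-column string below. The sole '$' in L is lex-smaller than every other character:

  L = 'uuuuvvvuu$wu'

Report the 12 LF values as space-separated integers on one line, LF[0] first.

Char counts: '$':1, 'u':7, 'v':3, 'w':1
C (first-col start): C('$')=0, C('u')=1, C('v')=8, C('w')=11
L[0]='u': occ=0, LF[0]=C('u')+0=1+0=1
L[1]='u': occ=1, LF[1]=C('u')+1=1+1=2
L[2]='u': occ=2, LF[2]=C('u')+2=1+2=3
L[3]='u': occ=3, LF[3]=C('u')+3=1+3=4
L[4]='v': occ=0, LF[4]=C('v')+0=8+0=8
L[5]='v': occ=1, LF[5]=C('v')+1=8+1=9
L[6]='v': occ=2, LF[6]=C('v')+2=8+2=10
L[7]='u': occ=4, LF[7]=C('u')+4=1+4=5
L[8]='u': occ=5, LF[8]=C('u')+5=1+5=6
L[9]='$': occ=0, LF[9]=C('$')+0=0+0=0
L[10]='w': occ=0, LF[10]=C('w')+0=11+0=11
L[11]='u': occ=6, LF[11]=C('u')+6=1+6=7

Answer: 1 2 3 4 8 9 10 5 6 0 11 7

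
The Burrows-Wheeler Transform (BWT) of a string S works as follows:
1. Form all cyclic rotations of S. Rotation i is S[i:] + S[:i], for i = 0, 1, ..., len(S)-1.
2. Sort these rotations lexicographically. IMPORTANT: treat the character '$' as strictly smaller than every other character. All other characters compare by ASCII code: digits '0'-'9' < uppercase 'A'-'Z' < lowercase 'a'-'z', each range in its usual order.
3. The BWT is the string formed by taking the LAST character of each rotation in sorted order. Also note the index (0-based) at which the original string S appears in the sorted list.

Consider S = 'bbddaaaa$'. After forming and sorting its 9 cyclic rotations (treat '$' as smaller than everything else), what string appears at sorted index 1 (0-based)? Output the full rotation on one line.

Answer: a$bbddaaa

Derivation:
All 9 rotations (rotation i = S[i:]+S[:i]):
  rot[0] = bbddaaaa$
  rot[1] = bddaaaa$b
  rot[2] = ddaaaa$bb
  rot[3] = daaaa$bbd
  rot[4] = aaaa$bbdd
  rot[5] = aaa$bbdda
  rot[6] = aa$bbddaa
  rot[7] = a$bbddaaa
  rot[8] = $bbddaaaa
Sorted (with $ < everything):
  sorted[0] = $bbddaaaa
  sorted[1] = a$bbddaaa
  sorted[2] = aa$bbddaa
  sorted[3] = aaa$bbdda
  sorted[4] = aaaa$bbdd
  sorted[5] = bbddaaaa$
  sorted[6] = bddaaaa$b
  sorted[7] = daaaa$bbd
  sorted[8] = ddaaaa$bb
sorted[1] = a$bbddaaa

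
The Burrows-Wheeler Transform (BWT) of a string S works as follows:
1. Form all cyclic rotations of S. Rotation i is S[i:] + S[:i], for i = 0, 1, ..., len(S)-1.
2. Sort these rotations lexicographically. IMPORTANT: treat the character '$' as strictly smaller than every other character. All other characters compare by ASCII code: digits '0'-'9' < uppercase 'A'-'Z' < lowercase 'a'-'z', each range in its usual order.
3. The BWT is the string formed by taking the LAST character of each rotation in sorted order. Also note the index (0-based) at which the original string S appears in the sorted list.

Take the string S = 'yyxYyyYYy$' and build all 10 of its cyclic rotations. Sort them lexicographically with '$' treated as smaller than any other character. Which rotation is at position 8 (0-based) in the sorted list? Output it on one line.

All 10 rotations (rotation i = S[i:]+S[:i]):
  rot[0] = yyxYyyYYy$
  rot[1] = yxYyyYYy$y
  rot[2] = xYyyYYy$yy
  rot[3] = YyyYYy$yyx
  rot[4] = yyYYy$yyxY
  rot[5] = yYYy$yyxYy
  rot[6] = YYy$yyxYyy
  rot[7] = Yy$yyxYyyY
  rot[8] = y$yyxYyyYY
  rot[9] = $yyxYyyYYy
Sorted (with $ < everything):
  sorted[0] = $yyxYyyYYy
  sorted[1] = YYy$yyxYyy
  sorted[2] = Yy$yyxYyyY
  sorted[3] = YyyYYy$yyx
  sorted[4] = xYyyYYy$yy
  sorted[5] = y$yyxYyyYY
  sorted[6] = yYYy$yyxYy
  sorted[7] = yxYyyYYy$y
  sorted[8] = yyYYy$yyxY
  sorted[9] = yyxYyyYYy$
sorted[8] = yyYYy$yyxY

Answer: yyYYy$yyxY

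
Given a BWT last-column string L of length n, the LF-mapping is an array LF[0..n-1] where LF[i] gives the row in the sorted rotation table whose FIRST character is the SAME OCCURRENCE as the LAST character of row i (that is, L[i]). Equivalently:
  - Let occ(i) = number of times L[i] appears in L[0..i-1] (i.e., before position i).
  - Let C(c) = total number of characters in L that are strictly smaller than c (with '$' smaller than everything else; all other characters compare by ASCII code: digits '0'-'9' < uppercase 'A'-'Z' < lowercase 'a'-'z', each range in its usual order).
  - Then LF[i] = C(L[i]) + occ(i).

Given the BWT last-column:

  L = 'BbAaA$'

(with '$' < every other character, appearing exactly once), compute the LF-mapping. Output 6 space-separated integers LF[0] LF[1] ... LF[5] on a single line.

Char counts: '$':1, 'A':2, 'B':1, 'a':1, 'b':1
C (first-col start): C('$')=0, C('A')=1, C('B')=3, C('a')=4, C('b')=5
L[0]='B': occ=0, LF[0]=C('B')+0=3+0=3
L[1]='b': occ=0, LF[1]=C('b')+0=5+0=5
L[2]='A': occ=0, LF[2]=C('A')+0=1+0=1
L[3]='a': occ=0, LF[3]=C('a')+0=4+0=4
L[4]='A': occ=1, LF[4]=C('A')+1=1+1=2
L[5]='$': occ=0, LF[5]=C('$')+0=0+0=0

Answer: 3 5 1 4 2 0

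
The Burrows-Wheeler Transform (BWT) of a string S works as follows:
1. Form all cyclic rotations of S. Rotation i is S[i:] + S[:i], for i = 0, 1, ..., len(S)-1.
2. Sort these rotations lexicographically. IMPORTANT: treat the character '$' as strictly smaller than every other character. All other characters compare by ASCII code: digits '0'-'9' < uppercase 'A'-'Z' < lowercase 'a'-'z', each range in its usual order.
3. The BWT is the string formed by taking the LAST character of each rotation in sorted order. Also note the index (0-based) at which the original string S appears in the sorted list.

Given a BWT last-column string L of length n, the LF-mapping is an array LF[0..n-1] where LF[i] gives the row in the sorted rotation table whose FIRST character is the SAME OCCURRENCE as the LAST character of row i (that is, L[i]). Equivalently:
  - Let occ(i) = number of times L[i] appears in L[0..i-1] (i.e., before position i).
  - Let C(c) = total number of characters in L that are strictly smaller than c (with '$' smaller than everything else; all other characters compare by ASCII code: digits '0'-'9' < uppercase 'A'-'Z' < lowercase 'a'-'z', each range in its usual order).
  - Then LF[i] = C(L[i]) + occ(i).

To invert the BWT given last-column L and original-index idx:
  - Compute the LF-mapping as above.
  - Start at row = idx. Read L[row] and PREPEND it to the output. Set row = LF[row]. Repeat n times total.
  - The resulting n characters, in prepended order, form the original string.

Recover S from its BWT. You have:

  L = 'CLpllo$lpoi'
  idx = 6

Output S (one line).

Answer: lollipopLC$

Derivation:
LF mapping: 1 2 9 4 5 7 0 6 10 8 3
Walk LF starting at row 6, prepending L[row]:
  step 1: row=6, L[6]='$', prepend. Next row=LF[6]=0
  step 2: row=0, L[0]='C', prepend. Next row=LF[0]=1
  step 3: row=1, L[1]='L', prepend. Next row=LF[1]=2
  step 4: row=2, L[2]='p', prepend. Next row=LF[2]=9
  step 5: row=9, L[9]='o', prepend. Next row=LF[9]=8
  step 6: row=8, L[8]='p', prepend. Next row=LF[8]=10
  step 7: row=10, L[10]='i', prepend. Next row=LF[10]=3
  step 8: row=3, L[3]='l', prepend. Next row=LF[3]=4
  step 9: row=4, L[4]='l', prepend. Next row=LF[4]=5
  step 10: row=5, L[5]='o', prepend. Next row=LF[5]=7
  step 11: row=7, L[7]='l', prepend. Next row=LF[7]=6
Reversed output: lollipopLC$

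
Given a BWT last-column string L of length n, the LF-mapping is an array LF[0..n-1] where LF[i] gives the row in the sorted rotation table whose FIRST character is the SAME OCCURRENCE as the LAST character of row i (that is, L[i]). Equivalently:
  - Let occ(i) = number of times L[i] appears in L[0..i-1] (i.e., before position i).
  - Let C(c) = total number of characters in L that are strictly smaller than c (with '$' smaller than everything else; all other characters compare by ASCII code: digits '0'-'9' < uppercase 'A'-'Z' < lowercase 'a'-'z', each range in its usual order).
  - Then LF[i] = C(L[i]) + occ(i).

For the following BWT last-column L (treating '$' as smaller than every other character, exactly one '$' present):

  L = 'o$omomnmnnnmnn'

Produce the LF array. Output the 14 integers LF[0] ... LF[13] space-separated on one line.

Answer: 11 0 12 1 13 2 5 3 6 7 8 4 9 10

Derivation:
Char counts: '$':1, 'm':4, 'n':6, 'o':3
C (first-col start): C('$')=0, C('m')=1, C('n')=5, C('o')=11
L[0]='o': occ=0, LF[0]=C('o')+0=11+0=11
L[1]='$': occ=0, LF[1]=C('$')+0=0+0=0
L[2]='o': occ=1, LF[2]=C('o')+1=11+1=12
L[3]='m': occ=0, LF[3]=C('m')+0=1+0=1
L[4]='o': occ=2, LF[4]=C('o')+2=11+2=13
L[5]='m': occ=1, LF[5]=C('m')+1=1+1=2
L[6]='n': occ=0, LF[6]=C('n')+0=5+0=5
L[7]='m': occ=2, LF[7]=C('m')+2=1+2=3
L[8]='n': occ=1, LF[8]=C('n')+1=5+1=6
L[9]='n': occ=2, LF[9]=C('n')+2=5+2=7
L[10]='n': occ=3, LF[10]=C('n')+3=5+3=8
L[11]='m': occ=3, LF[11]=C('m')+3=1+3=4
L[12]='n': occ=4, LF[12]=C('n')+4=5+4=9
L[13]='n': occ=5, LF[13]=C('n')+5=5+5=10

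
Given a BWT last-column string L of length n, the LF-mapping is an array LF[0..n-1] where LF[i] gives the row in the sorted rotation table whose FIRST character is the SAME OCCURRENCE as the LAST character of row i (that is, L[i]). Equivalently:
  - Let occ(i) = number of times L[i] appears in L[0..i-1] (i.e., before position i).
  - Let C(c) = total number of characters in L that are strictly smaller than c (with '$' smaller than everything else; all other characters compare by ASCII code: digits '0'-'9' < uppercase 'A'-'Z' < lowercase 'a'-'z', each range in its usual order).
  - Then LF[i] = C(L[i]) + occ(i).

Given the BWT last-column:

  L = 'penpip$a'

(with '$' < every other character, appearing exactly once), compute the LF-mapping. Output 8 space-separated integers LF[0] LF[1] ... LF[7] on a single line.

Answer: 5 2 4 6 3 7 0 1

Derivation:
Char counts: '$':1, 'a':1, 'e':1, 'i':1, 'n':1, 'p':3
C (first-col start): C('$')=0, C('a')=1, C('e')=2, C('i')=3, C('n')=4, C('p')=5
L[0]='p': occ=0, LF[0]=C('p')+0=5+0=5
L[1]='e': occ=0, LF[1]=C('e')+0=2+0=2
L[2]='n': occ=0, LF[2]=C('n')+0=4+0=4
L[3]='p': occ=1, LF[3]=C('p')+1=5+1=6
L[4]='i': occ=0, LF[4]=C('i')+0=3+0=3
L[5]='p': occ=2, LF[5]=C('p')+2=5+2=7
L[6]='$': occ=0, LF[6]=C('$')+0=0+0=0
L[7]='a': occ=0, LF[7]=C('a')+0=1+0=1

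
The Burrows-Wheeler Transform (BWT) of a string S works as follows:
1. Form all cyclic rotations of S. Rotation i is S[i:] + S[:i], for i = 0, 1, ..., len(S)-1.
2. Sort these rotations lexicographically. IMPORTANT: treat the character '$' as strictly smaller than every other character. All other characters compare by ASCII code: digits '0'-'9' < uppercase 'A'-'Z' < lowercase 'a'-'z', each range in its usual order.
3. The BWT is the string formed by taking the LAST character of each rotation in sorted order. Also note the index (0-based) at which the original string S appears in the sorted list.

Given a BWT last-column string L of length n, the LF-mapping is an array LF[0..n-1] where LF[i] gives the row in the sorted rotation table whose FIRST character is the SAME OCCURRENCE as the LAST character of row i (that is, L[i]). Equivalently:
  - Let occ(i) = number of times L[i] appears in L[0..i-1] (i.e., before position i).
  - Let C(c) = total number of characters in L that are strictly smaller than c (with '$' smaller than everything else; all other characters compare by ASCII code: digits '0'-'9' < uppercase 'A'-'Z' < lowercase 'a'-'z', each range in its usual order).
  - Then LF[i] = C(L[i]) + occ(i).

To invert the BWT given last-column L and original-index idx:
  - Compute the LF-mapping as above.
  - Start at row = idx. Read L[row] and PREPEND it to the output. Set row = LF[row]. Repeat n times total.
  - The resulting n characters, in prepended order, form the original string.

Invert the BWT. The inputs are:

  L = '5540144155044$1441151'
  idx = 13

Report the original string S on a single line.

LF mapping: 16 17 9 1 3 10 11 4 18 19 2 12 13 0 5 14 15 6 7 20 8
Walk LF starting at row 13, prepending L[row]:
  step 1: row=13, L[13]='$', prepend. Next row=LF[13]=0
  step 2: row=0, L[0]='5', prepend. Next row=LF[0]=16
  step 3: row=16, L[16]='4', prepend. Next row=LF[16]=15
  step 4: row=15, L[15]='4', prepend. Next row=LF[15]=14
  step 5: row=14, L[14]='1', prepend. Next row=LF[14]=5
  step 6: row=5, L[5]='4', prepend. Next row=LF[5]=10
  step 7: row=10, L[10]='0', prepend. Next row=LF[10]=2
  step 8: row=2, L[2]='4', prepend. Next row=LF[2]=9
  step 9: row=9, L[9]='5', prepend. Next row=LF[9]=19
  step 10: row=19, L[19]='5', prepend. Next row=LF[19]=20
  step 11: row=20, L[20]='1', prepend. Next row=LF[20]=8
  step 12: row=8, L[8]='5', prepend. Next row=LF[8]=18
  step 13: row=18, L[18]='1', prepend. Next row=LF[18]=7
  step 14: row=7, L[7]='1', prepend. Next row=LF[7]=4
  step 15: row=4, L[4]='1', prepend. Next row=LF[4]=3
  step 16: row=3, L[3]='0', prepend. Next row=LF[3]=1
  step 17: row=1, L[1]='5', prepend. Next row=LF[1]=17
  step 18: row=17, L[17]='1', prepend. Next row=LF[17]=6
  step 19: row=6, L[6]='4', prepend. Next row=LF[6]=11
  step 20: row=11, L[11]='4', prepend. Next row=LF[11]=12
  step 21: row=12, L[12]='4', prepend. Next row=LF[12]=13
Reversed output: 44415011151554041445$

Answer: 44415011151554041445$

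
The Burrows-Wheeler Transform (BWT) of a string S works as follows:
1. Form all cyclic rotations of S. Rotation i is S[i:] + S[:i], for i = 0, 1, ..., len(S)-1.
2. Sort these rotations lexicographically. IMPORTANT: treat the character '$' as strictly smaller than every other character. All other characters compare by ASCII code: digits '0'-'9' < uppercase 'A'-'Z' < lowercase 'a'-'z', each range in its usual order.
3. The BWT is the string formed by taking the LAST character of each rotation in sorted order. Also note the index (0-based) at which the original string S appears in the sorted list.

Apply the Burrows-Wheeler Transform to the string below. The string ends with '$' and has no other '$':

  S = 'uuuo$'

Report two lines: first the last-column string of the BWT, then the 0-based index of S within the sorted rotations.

Answer: ouuu$
4

Derivation:
All 5 rotations (rotation i = S[i:]+S[:i]):
  rot[0] = uuuo$
  rot[1] = uuo$u
  rot[2] = uo$uu
  rot[3] = o$uuu
  rot[4] = $uuuo
Sorted (with $ < everything):
  sorted[0] = $uuuo  (last char: 'o')
  sorted[1] = o$uuu  (last char: 'u')
  sorted[2] = uo$uu  (last char: 'u')
  sorted[3] = uuo$u  (last char: 'u')
  sorted[4] = uuuo$  (last char: '$')
Last column: ouuu$
Original string S is at sorted index 4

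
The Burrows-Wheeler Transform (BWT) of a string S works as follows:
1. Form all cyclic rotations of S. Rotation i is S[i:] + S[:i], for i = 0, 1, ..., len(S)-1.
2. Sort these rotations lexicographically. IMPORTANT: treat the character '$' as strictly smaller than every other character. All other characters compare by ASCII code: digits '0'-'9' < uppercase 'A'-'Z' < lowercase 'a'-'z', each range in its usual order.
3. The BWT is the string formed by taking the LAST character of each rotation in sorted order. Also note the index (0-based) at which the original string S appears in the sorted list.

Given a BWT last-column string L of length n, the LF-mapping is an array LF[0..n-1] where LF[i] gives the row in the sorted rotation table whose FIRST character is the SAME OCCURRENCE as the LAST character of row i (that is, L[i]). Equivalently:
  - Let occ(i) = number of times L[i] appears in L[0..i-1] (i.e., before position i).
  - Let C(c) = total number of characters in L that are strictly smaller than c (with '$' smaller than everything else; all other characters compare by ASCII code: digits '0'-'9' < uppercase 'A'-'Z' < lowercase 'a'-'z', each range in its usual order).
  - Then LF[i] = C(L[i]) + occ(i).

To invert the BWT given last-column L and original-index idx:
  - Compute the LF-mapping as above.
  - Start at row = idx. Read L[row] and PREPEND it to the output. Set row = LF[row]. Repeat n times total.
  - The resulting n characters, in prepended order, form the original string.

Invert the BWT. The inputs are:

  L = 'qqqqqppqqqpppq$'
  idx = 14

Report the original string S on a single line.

Answer: qqqpqpqqppqqpq$

Derivation:
LF mapping: 6 7 8 9 10 1 2 11 12 13 3 4 5 14 0
Walk LF starting at row 14, prepending L[row]:
  step 1: row=14, L[14]='$', prepend. Next row=LF[14]=0
  step 2: row=0, L[0]='q', prepend. Next row=LF[0]=6
  step 3: row=6, L[6]='p', prepend. Next row=LF[6]=2
  step 4: row=2, L[2]='q', prepend. Next row=LF[2]=8
  step 5: row=8, L[8]='q', prepend. Next row=LF[8]=12
  step 6: row=12, L[12]='p', prepend. Next row=LF[12]=5
  step 7: row=5, L[5]='p', prepend. Next row=LF[5]=1
  step 8: row=1, L[1]='q', prepend. Next row=LF[1]=7
  step 9: row=7, L[7]='q', prepend. Next row=LF[7]=11
  step 10: row=11, L[11]='p', prepend. Next row=LF[11]=4
  step 11: row=4, L[4]='q', prepend. Next row=LF[4]=10
  step 12: row=10, L[10]='p', prepend. Next row=LF[10]=3
  step 13: row=3, L[3]='q', prepend. Next row=LF[3]=9
  step 14: row=9, L[9]='q', prepend. Next row=LF[9]=13
  step 15: row=13, L[13]='q', prepend. Next row=LF[13]=14
Reversed output: qqqpqpqqppqqpq$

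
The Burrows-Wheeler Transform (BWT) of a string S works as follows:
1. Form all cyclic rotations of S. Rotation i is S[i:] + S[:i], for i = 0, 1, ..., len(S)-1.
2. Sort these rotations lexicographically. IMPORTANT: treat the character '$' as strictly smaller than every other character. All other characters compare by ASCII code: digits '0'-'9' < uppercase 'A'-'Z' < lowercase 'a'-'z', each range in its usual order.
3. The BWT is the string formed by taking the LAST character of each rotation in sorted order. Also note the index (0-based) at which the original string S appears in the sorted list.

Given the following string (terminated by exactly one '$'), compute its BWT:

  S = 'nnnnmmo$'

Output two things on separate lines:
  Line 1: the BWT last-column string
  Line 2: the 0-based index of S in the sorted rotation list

Answer: onmnnn$m
6

Derivation:
All 8 rotations (rotation i = S[i:]+S[:i]):
  rot[0] = nnnnmmo$
  rot[1] = nnnmmo$n
  rot[2] = nnmmo$nn
  rot[3] = nmmo$nnn
  rot[4] = mmo$nnnn
  rot[5] = mo$nnnnm
  rot[6] = o$nnnnmm
  rot[7] = $nnnnmmo
Sorted (with $ < everything):
  sorted[0] = $nnnnmmo  (last char: 'o')
  sorted[1] = mmo$nnnn  (last char: 'n')
  sorted[2] = mo$nnnnm  (last char: 'm')
  sorted[3] = nmmo$nnn  (last char: 'n')
  sorted[4] = nnmmo$nn  (last char: 'n')
  sorted[5] = nnnmmo$n  (last char: 'n')
  sorted[6] = nnnnmmo$  (last char: '$')
  sorted[7] = o$nnnnmm  (last char: 'm')
Last column: onmnnn$m
Original string S is at sorted index 6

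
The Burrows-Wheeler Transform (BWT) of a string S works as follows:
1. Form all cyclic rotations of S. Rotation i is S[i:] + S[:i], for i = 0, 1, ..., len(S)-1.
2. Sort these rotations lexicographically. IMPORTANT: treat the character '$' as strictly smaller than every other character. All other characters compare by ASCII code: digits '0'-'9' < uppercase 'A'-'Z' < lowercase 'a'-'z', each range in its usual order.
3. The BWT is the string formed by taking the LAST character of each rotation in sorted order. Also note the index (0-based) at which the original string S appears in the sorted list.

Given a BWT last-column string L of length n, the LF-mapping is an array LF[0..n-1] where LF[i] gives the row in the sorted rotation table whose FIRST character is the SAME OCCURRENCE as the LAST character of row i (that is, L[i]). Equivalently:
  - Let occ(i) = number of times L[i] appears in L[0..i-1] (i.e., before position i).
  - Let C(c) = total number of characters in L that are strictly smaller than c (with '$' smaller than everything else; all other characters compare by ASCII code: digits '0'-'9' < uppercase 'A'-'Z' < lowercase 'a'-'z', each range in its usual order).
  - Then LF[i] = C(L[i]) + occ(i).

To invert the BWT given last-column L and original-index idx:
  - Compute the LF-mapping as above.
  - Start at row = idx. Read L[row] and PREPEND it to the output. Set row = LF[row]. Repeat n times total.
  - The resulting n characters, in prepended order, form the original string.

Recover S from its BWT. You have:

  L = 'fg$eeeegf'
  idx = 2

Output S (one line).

Answer: eefggeef$

Derivation:
LF mapping: 5 7 0 1 2 3 4 8 6
Walk LF starting at row 2, prepending L[row]:
  step 1: row=2, L[2]='$', prepend. Next row=LF[2]=0
  step 2: row=0, L[0]='f', prepend. Next row=LF[0]=5
  step 3: row=5, L[5]='e', prepend. Next row=LF[5]=3
  step 4: row=3, L[3]='e', prepend. Next row=LF[3]=1
  step 5: row=1, L[1]='g', prepend. Next row=LF[1]=7
  step 6: row=7, L[7]='g', prepend. Next row=LF[7]=8
  step 7: row=8, L[8]='f', prepend. Next row=LF[8]=6
  step 8: row=6, L[6]='e', prepend. Next row=LF[6]=4
  step 9: row=4, L[4]='e', prepend. Next row=LF[4]=2
Reversed output: eefggeef$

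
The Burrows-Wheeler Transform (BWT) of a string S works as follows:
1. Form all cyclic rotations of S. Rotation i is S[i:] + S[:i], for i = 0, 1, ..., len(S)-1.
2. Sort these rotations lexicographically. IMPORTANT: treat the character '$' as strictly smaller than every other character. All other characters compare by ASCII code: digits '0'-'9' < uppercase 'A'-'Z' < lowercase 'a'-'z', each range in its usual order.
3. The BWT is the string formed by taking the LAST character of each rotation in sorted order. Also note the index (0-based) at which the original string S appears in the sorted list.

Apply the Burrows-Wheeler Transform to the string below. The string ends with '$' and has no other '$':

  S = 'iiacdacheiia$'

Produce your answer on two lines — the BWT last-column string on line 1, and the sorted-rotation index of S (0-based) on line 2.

All 13 rotations (rotation i = S[i:]+S[:i]):
  rot[0] = iiacdacheiia$
  rot[1] = iacdacheiia$i
  rot[2] = acdacheiia$ii
  rot[3] = cdacheiia$iia
  rot[4] = dacheiia$iiac
  rot[5] = acheiia$iiacd
  rot[6] = cheiia$iiacda
  rot[7] = heiia$iiacdac
  rot[8] = eiia$iiacdach
  rot[9] = iia$iiacdache
  rot[10] = ia$iiacdachei
  rot[11] = a$iiacdacheii
  rot[12] = $iiacdacheiia
Sorted (with $ < everything):
  sorted[0] = $iiacdacheiia  (last char: 'a')
  sorted[1] = a$iiacdacheii  (last char: 'i')
  sorted[2] = acdacheiia$ii  (last char: 'i')
  sorted[3] = acheiia$iiacd  (last char: 'd')
  sorted[4] = cdacheiia$iia  (last char: 'a')
  sorted[5] = cheiia$iiacda  (last char: 'a')
  sorted[6] = dacheiia$iiac  (last char: 'c')
  sorted[7] = eiia$iiacdach  (last char: 'h')
  sorted[8] = heiia$iiacdac  (last char: 'c')
  sorted[9] = ia$iiacdachei  (last char: 'i')
  sorted[10] = iacdacheiia$i  (last char: 'i')
  sorted[11] = iia$iiacdache  (last char: 'e')
  sorted[12] = iiacdacheiia$  (last char: '$')
Last column: aiidaachciie$
Original string S is at sorted index 12

Answer: aiidaachciie$
12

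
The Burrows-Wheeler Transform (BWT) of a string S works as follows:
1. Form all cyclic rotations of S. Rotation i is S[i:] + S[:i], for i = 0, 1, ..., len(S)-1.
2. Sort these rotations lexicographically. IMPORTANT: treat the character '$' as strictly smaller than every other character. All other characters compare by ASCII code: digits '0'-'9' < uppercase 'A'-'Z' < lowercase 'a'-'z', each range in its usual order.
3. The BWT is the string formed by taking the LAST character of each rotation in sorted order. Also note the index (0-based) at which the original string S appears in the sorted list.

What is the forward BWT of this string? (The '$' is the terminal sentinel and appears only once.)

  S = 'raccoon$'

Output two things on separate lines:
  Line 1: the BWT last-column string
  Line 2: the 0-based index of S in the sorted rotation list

All 8 rotations (rotation i = S[i:]+S[:i]):
  rot[0] = raccoon$
  rot[1] = accoon$r
  rot[2] = ccoon$ra
  rot[3] = coon$rac
  rot[4] = oon$racc
  rot[5] = on$racco
  rot[6] = n$raccoo
  rot[7] = $raccoon
Sorted (with $ < everything):
  sorted[0] = $raccoon  (last char: 'n')
  sorted[1] = accoon$r  (last char: 'r')
  sorted[2] = ccoon$ra  (last char: 'a')
  sorted[3] = coon$rac  (last char: 'c')
  sorted[4] = n$raccoo  (last char: 'o')
  sorted[5] = on$racco  (last char: 'o')
  sorted[6] = oon$racc  (last char: 'c')
  sorted[7] = raccoon$  (last char: '$')
Last column: nracooc$
Original string S is at sorted index 7

Answer: nracooc$
7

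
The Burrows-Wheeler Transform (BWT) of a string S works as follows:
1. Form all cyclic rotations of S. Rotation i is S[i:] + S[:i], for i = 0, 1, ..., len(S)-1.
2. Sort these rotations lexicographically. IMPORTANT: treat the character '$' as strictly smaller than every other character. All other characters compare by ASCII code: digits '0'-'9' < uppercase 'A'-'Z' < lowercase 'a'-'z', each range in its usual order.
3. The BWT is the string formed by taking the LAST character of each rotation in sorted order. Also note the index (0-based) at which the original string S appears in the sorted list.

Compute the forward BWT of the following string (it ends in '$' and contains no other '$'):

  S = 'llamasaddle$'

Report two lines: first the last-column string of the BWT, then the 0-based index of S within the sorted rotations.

All 12 rotations (rotation i = S[i:]+S[:i]):
  rot[0] = llamasaddle$
  rot[1] = lamasaddle$l
  rot[2] = amasaddle$ll
  rot[3] = masaddle$lla
  rot[4] = asaddle$llam
  rot[5] = saddle$llama
  rot[6] = addle$llamas
  rot[7] = ddle$llamasa
  rot[8] = dle$llamasad
  rot[9] = le$llamasadd
  rot[10] = e$llamasaddl
  rot[11] = $llamasaddle
Sorted (with $ < everything):
  sorted[0] = $llamasaddle  (last char: 'e')
  sorted[1] = addle$llamas  (last char: 's')
  sorted[2] = amasaddle$ll  (last char: 'l')
  sorted[3] = asaddle$llam  (last char: 'm')
  sorted[4] = ddle$llamasa  (last char: 'a')
  sorted[5] = dle$llamasad  (last char: 'd')
  sorted[6] = e$llamasaddl  (last char: 'l')
  sorted[7] = lamasaddle$l  (last char: 'l')
  sorted[8] = le$llamasadd  (last char: 'd')
  sorted[9] = llamasaddle$  (last char: '$')
  sorted[10] = masaddle$lla  (last char: 'a')
  sorted[11] = saddle$llama  (last char: 'a')
Last column: eslmadlld$aa
Original string S is at sorted index 9

Answer: eslmadlld$aa
9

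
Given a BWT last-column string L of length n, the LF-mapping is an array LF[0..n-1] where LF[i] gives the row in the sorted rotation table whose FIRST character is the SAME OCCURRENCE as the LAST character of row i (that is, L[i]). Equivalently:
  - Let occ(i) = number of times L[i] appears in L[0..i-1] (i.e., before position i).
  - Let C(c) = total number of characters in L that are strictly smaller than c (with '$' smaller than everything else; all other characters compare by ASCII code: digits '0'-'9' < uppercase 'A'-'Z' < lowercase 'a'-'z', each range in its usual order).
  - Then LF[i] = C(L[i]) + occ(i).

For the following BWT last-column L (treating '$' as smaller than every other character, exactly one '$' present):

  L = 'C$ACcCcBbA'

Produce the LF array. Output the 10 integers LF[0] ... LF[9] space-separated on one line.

Answer: 4 0 1 5 8 6 9 3 7 2

Derivation:
Char counts: '$':1, 'A':2, 'B':1, 'C':3, 'b':1, 'c':2
C (first-col start): C('$')=0, C('A')=1, C('B')=3, C('C')=4, C('b')=7, C('c')=8
L[0]='C': occ=0, LF[0]=C('C')+0=4+0=4
L[1]='$': occ=0, LF[1]=C('$')+0=0+0=0
L[2]='A': occ=0, LF[2]=C('A')+0=1+0=1
L[3]='C': occ=1, LF[3]=C('C')+1=4+1=5
L[4]='c': occ=0, LF[4]=C('c')+0=8+0=8
L[5]='C': occ=2, LF[5]=C('C')+2=4+2=6
L[6]='c': occ=1, LF[6]=C('c')+1=8+1=9
L[7]='B': occ=0, LF[7]=C('B')+0=3+0=3
L[8]='b': occ=0, LF[8]=C('b')+0=7+0=7
L[9]='A': occ=1, LF[9]=C('A')+1=1+1=2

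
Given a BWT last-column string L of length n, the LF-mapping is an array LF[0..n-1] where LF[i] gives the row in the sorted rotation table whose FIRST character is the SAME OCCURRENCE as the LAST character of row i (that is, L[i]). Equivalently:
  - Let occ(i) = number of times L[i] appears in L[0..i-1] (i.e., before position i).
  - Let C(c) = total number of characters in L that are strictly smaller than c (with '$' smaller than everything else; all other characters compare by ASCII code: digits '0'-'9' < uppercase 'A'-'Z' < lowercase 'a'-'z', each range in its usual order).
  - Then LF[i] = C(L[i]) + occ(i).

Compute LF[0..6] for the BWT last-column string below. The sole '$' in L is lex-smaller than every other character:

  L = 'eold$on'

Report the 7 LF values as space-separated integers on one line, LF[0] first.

Answer: 2 5 3 1 0 6 4

Derivation:
Char counts: '$':1, 'd':1, 'e':1, 'l':1, 'n':1, 'o':2
C (first-col start): C('$')=0, C('d')=1, C('e')=2, C('l')=3, C('n')=4, C('o')=5
L[0]='e': occ=0, LF[0]=C('e')+0=2+0=2
L[1]='o': occ=0, LF[1]=C('o')+0=5+0=5
L[2]='l': occ=0, LF[2]=C('l')+0=3+0=3
L[3]='d': occ=0, LF[3]=C('d')+0=1+0=1
L[4]='$': occ=0, LF[4]=C('$')+0=0+0=0
L[5]='o': occ=1, LF[5]=C('o')+1=5+1=6
L[6]='n': occ=0, LF[6]=C('n')+0=4+0=4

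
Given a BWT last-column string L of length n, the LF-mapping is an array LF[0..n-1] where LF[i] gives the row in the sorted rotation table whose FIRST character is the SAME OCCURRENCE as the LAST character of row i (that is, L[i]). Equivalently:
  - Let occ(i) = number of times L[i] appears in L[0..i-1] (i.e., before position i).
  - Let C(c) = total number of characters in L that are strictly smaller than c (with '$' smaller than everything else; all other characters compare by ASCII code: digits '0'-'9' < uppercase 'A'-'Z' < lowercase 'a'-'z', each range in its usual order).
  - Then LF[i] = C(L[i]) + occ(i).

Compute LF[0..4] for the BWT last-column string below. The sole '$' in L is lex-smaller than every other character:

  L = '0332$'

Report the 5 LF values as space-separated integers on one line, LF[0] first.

Char counts: '$':1, '0':1, '2':1, '3':2
C (first-col start): C('$')=0, C('0')=1, C('2')=2, C('3')=3
L[0]='0': occ=0, LF[0]=C('0')+0=1+0=1
L[1]='3': occ=0, LF[1]=C('3')+0=3+0=3
L[2]='3': occ=1, LF[2]=C('3')+1=3+1=4
L[3]='2': occ=0, LF[3]=C('2')+0=2+0=2
L[4]='$': occ=0, LF[4]=C('$')+0=0+0=0

Answer: 1 3 4 2 0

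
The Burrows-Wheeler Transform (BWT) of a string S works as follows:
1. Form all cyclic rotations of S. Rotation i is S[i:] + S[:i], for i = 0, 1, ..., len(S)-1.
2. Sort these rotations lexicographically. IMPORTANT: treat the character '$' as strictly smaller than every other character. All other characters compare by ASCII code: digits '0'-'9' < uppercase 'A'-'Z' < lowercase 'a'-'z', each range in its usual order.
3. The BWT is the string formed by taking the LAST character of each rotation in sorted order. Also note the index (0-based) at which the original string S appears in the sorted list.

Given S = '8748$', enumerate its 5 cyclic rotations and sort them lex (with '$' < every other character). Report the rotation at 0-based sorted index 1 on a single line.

Answer: 48$87

Derivation:
All 5 rotations (rotation i = S[i:]+S[:i]):
  rot[0] = 8748$
  rot[1] = 748$8
  rot[2] = 48$87
  rot[3] = 8$874
  rot[4] = $8748
Sorted (with $ < everything):
  sorted[0] = $8748
  sorted[1] = 48$87
  sorted[2] = 748$8
  sorted[3] = 8$874
  sorted[4] = 8748$
sorted[1] = 48$87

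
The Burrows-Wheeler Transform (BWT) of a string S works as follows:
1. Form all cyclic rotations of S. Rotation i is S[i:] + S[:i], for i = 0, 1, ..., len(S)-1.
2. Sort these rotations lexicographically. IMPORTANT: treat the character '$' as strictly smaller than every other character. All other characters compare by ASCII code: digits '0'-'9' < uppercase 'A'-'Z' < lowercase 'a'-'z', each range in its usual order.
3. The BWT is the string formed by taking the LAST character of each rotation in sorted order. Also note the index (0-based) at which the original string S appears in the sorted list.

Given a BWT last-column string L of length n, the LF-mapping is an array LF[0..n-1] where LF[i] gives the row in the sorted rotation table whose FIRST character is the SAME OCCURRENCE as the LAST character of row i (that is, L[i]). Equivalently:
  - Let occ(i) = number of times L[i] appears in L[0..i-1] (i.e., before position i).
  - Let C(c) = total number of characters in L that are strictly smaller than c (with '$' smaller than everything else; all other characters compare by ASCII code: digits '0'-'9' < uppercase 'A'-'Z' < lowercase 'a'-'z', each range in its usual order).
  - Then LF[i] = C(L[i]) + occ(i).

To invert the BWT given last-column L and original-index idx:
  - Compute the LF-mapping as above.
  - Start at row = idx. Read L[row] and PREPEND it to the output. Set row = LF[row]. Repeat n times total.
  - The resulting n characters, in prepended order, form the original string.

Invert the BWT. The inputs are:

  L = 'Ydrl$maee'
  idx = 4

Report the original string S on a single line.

Answer: emeraldY$

Derivation:
LF mapping: 1 3 8 6 0 7 2 4 5
Walk LF starting at row 4, prepending L[row]:
  step 1: row=4, L[4]='$', prepend. Next row=LF[4]=0
  step 2: row=0, L[0]='Y', prepend. Next row=LF[0]=1
  step 3: row=1, L[1]='d', prepend. Next row=LF[1]=3
  step 4: row=3, L[3]='l', prepend. Next row=LF[3]=6
  step 5: row=6, L[6]='a', prepend. Next row=LF[6]=2
  step 6: row=2, L[2]='r', prepend. Next row=LF[2]=8
  step 7: row=8, L[8]='e', prepend. Next row=LF[8]=5
  step 8: row=5, L[5]='m', prepend. Next row=LF[5]=7
  step 9: row=7, L[7]='e', prepend. Next row=LF[7]=4
Reversed output: emeraldY$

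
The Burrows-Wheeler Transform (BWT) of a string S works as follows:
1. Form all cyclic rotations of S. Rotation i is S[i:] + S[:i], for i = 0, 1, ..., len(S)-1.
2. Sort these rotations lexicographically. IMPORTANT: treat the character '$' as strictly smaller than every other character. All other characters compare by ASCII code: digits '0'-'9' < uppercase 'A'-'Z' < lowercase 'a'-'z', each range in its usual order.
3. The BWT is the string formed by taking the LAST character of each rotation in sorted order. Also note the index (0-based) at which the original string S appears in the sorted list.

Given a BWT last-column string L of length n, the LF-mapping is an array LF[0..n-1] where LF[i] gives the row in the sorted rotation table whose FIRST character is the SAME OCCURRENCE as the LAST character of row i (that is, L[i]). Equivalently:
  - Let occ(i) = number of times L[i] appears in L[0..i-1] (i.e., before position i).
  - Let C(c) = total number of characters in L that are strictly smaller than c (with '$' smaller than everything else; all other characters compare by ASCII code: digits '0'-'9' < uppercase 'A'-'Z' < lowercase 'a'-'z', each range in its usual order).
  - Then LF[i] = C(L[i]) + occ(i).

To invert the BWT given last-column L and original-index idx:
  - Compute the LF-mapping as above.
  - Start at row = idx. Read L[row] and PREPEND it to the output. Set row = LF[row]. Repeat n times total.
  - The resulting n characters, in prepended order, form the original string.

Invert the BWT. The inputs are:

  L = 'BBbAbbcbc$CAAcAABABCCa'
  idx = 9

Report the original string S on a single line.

Answer: BbAacCcBAACcAbAbACBbB$

Derivation:
LF mapping: 7 8 15 1 16 17 19 18 20 0 11 2 3 21 4 5 9 6 10 12 13 14
Walk LF starting at row 9, prepending L[row]:
  step 1: row=9, L[9]='$', prepend. Next row=LF[9]=0
  step 2: row=0, L[0]='B', prepend. Next row=LF[0]=7
  step 3: row=7, L[7]='b', prepend. Next row=LF[7]=18
  step 4: row=18, L[18]='B', prepend. Next row=LF[18]=10
  step 5: row=10, L[10]='C', prepend. Next row=LF[10]=11
  step 6: row=11, L[11]='A', prepend. Next row=LF[11]=2
  step 7: row=2, L[2]='b', prepend. Next row=LF[2]=15
  step 8: row=15, L[15]='A', prepend. Next row=LF[15]=5
  step 9: row=5, L[5]='b', prepend. Next row=LF[5]=17
  step 10: row=17, L[17]='A', prepend. Next row=LF[17]=6
  step 11: row=6, L[6]='c', prepend. Next row=LF[6]=19
  step 12: row=19, L[19]='C', prepend. Next row=LF[19]=12
  step 13: row=12, L[12]='A', prepend. Next row=LF[12]=3
  step 14: row=3, L[3]='A', prepend. Next row=LF[3]=1
  step 15: row=1, L[1]='B', prepend. Next row=LF[1]=8
  step 16: row=8, L[8]='c', prepend. Next row=LF[8]=20
  step 17: row=20, L[20]='C', prepend. Next row=LF[20]=13
  step 18: row=13, L[13]='c', prepend. Next row=LF[13]=21
  step 19: row=21, L[21]='a', prepend. Next row=LF[21]=14
  step 20: row=14, L[14]='A', prepend. Next row=LF[14]=4
  step 21: row=4, L[4]='b', prepend. Next row=LF[4]=16
  step 22: row=16, L[16]='B', prepend. Next row=LF[16]=9
Reversed output: BbAacCcBAACcAbAbACBbB$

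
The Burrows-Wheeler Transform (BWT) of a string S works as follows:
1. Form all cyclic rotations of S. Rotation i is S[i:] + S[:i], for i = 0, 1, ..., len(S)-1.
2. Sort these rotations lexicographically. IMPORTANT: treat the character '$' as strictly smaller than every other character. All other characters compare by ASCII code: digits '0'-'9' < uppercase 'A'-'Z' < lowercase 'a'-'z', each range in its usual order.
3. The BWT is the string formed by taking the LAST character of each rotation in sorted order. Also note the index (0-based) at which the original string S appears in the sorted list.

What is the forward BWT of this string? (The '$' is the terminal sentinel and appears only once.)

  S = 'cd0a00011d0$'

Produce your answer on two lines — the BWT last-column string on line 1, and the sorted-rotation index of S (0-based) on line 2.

Answer: 0da00d010$1c
9

Derivation:
All 12 rotations (rotation i = S[i:]+S[:i]):
  rot[0] = cd0a00011d0$
  rot[1] = d0a00011d0$c
  rot[2] = 0a00011d0$cd
  rot[3] = a00011d0$cd0
  rot[4] = 00011d0$cd0a
  rot[5] = 0011d0$cd0a0
  rot[6] = 011d0$cd0a00
  rot[7] = 11d0$cd0a000
  rot[8] = 1d0$cd0a0001
  rot[9] = d0$cd0a00011
  rot[10] = 0$cd0a00011d
  rot[11] = $cd0a00011d0
Sorted (with $ < everything):
  sorted[0] = $cd0a00011d0  (last char: '0')
  sorted[1] = 0$cd0a00011d  (last char: 'd')
  sorted[2] = 00011d0$cd0a  (last char: 'a')
  sorted[3] = 0011d0$cd0a0  (last char: '0')
  sorted[4] = 011d0$cd0a00  (last char: '0')
  sorted[5] = 0a00011d0$cd  (last char: 'd')
  sorted[6] = 11d0$cd0a000  (last char: '0')
  sorted[7] = 1d0$cd0a0001  (last char: '1')
  sorted[8] = a00011d0$cd0  (last char: '0')
  sorted[9] = cd0a00011d0$  (last char: '$')
  sorted[10] = d0$cd0a00011  (last char: '1')
  sorted[11] = d0a00011d0$c  (last char: 'c')
Last column: 0da00d010$1c
Original string S is at sorted index 9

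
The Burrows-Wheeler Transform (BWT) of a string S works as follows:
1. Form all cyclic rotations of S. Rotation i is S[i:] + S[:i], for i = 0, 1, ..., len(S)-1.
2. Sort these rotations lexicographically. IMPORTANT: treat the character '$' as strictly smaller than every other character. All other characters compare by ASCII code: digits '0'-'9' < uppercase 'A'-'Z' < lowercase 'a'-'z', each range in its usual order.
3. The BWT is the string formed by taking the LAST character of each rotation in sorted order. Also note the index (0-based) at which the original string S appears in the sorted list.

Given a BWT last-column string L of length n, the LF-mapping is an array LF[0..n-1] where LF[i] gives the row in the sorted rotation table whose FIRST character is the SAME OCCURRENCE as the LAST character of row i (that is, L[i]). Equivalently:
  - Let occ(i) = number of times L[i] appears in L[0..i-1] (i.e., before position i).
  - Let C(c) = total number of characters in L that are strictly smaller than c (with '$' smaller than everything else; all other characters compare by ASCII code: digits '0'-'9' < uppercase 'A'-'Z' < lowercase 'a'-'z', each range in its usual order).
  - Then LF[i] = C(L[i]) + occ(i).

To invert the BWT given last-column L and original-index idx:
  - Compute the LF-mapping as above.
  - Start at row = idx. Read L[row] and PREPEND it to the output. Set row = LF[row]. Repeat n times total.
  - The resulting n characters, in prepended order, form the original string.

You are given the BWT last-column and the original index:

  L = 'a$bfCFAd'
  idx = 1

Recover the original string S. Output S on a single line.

LF mapping: 4 0 5 7 2 3 1 6
Walk LF starting at row 1, prepending L[row]:
  step 1: row=1, L[1]='$', prepend. Next row=LF[1]=0
  step 2: row=0, L[0]='a', prepend. Next row=LF[0]=4
  step 3: row=4, L[4]='C', prepend. Next row=LF[4]=2
  step 4: row=2, L[2]='b', prepend. Next row=LF[2]=5
  step 5: row=5, L[5]='F', prepend. Next row=LF[5]=3
  step 6: row=3, L[3]='f', prepend. Next row=LF[3]=7
  step 7: row=7, L[7]='d', prepend. Next row=LF[7]=6
  step 8: row=6, L[6]='A', prepend. Next row=LF[6]=1
Reversed output: AdfFbCa$

Answer: AdfFbCa$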